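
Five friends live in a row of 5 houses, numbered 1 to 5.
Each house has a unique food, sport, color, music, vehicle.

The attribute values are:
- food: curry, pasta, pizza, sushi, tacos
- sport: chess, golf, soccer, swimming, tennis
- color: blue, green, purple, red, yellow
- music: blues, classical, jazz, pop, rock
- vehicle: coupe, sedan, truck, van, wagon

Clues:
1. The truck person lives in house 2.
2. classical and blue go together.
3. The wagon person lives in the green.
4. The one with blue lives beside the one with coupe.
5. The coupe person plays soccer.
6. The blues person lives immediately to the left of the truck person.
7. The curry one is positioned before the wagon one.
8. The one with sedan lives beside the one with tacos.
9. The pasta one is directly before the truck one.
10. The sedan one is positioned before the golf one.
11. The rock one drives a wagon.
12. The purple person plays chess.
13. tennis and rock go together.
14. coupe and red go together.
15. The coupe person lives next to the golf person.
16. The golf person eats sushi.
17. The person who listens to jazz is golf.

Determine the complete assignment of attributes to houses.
Solution:

House | Food | Sport | Color | Music | Vehicle
----------------------------------------------
  1   | pasta | chess | purple | blues | sedan
  2   | tacos | swimming | blue | classical | truck
  3   | curry | soccer | red | pop | coupe
  4   | sushi | golf | yellow | jazz | van
  5   | pizza | tennis | green | rock | wagon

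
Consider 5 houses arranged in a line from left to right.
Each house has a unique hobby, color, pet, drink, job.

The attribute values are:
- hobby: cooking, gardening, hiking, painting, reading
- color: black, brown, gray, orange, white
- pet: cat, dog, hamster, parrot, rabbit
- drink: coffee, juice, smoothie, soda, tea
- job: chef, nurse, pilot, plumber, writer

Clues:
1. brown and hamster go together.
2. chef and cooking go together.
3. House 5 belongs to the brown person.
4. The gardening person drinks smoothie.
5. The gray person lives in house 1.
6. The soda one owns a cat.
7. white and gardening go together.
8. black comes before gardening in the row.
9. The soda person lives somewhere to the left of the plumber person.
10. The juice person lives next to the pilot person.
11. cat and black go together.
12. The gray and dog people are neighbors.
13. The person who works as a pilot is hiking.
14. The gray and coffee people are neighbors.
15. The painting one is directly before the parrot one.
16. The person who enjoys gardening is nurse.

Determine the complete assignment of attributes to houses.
Solution:

House | Hobby | Color | Pet | Drink | Job
-----------------------------------------
  1   | cooking | gray | rabbit | juice | chef
  2   | hiking | orange | dog | coffee | pilot
  3   | painting | black | cat | soda | writer
  4   | gardening | white | parrot | smoothie | nurse
  5   | reading | brown | hamster | tea | plumber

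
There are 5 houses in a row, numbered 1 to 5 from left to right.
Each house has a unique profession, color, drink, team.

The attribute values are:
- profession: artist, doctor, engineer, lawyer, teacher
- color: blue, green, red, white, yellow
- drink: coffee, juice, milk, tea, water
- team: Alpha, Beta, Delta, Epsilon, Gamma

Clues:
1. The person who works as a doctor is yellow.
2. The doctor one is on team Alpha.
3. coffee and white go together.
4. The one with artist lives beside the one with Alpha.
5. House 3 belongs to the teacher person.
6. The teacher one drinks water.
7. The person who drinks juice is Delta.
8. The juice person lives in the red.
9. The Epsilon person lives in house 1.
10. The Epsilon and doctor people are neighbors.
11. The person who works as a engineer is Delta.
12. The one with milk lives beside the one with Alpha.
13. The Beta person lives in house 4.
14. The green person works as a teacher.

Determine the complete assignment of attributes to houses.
Solution:

House | Profession | Color | Drink | Team
-----------------------------------------
  1   | artist | blue | milk | Epsilon
  2   | doctor | yellow | tea | Alpha
  3   | teacher | green | water | Gamma
  4   | lawyer | white | coffee | Beta
  5   | engineer | red | juice | Delta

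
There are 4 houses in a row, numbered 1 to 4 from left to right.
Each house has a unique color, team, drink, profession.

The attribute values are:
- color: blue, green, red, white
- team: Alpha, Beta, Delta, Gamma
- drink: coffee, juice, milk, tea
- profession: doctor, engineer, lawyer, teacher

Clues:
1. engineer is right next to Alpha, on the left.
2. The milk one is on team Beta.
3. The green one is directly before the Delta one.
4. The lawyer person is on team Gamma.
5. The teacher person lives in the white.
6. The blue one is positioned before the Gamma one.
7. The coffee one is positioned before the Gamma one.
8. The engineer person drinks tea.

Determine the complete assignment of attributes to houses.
Solution:

House | Color | Team | Drink | Profession
-----------------------------------------
  1   | green | Beta | milk | doctor
  2   | blue | Delta | tea | engineer
  3   | white | Alpha | coffee | teacher
  4   | red | Gamma | juice | lawyer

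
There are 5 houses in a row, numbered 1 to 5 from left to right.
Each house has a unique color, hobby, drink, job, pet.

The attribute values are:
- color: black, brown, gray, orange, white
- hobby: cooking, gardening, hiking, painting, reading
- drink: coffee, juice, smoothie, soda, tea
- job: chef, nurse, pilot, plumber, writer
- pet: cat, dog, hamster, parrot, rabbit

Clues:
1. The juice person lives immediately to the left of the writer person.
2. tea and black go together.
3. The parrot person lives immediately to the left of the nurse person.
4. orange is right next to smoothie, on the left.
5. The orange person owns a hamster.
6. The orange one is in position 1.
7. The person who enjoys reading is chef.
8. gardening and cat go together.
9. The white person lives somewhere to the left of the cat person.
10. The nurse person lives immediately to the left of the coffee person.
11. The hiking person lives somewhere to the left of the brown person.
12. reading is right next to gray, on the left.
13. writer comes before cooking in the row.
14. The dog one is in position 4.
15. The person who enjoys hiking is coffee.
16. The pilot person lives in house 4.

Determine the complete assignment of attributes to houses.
Solution:

House | Color | Hobby | Drink | Job | Pet
-----------------------------------------
  1   | orange | reading | juice | chef | hamster
  2   | gray | painting | smoothie | writer | parrot
  3   | black | cooking | tea | nurse | rabbit
  4   | white | hiking | coffee | pilot | dog
  5   | brown | gardening | soda | plumber | cat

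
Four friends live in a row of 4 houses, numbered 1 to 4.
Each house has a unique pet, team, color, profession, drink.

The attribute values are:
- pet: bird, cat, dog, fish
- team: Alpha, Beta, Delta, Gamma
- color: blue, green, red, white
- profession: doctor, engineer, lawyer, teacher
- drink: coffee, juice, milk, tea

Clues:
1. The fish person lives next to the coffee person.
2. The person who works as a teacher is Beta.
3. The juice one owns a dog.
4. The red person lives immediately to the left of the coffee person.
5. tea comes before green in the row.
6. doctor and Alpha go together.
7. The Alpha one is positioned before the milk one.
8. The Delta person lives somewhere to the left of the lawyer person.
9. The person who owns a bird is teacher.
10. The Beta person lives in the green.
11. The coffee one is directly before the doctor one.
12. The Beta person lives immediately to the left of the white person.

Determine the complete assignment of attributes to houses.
Solution:

House | Pet | Team | Color | Profession | Drink
-----------------------------------------------
  1   | fish | Delta | red | engineer | tea
  2   | bird | Beta | green | teacher | coffee
  3   | dog | Alpha | white | doctor | juice
  4   | cat | Gamma | blue | lawyer | milk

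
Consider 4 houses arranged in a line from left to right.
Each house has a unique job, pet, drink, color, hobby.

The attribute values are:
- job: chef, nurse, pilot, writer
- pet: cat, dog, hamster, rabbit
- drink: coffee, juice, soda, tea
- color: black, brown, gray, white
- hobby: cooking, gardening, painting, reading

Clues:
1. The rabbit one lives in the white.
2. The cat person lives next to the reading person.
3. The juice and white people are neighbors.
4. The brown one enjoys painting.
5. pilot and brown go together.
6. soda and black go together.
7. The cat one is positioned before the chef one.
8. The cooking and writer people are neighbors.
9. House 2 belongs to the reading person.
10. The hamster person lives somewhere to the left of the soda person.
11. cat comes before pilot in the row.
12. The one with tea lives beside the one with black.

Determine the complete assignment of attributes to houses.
Solution:

House | Job | Pet | Drink | Color | Hobby
-----------------------------------------
  1   | nurse | cat | juice | gray | cooking
  2   | writer | rabbit | coffee | white | reading
  3   | pilot | hamster | tea | brown | painting
  4   | chef | dog | soda | black | gardening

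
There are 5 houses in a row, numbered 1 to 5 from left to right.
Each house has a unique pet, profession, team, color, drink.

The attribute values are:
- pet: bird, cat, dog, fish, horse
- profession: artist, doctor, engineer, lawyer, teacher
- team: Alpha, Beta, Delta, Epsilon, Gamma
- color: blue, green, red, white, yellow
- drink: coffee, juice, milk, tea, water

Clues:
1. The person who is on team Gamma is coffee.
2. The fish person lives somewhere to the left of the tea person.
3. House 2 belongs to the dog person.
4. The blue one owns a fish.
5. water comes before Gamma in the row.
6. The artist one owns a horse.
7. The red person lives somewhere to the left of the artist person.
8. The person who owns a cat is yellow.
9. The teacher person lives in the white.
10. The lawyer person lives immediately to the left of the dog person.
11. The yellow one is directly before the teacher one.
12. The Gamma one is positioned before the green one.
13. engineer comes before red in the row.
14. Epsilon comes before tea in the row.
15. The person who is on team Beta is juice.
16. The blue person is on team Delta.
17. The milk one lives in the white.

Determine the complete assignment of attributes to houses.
Solution:

House | Pet | Profession | Team | Color | Drink
-----------------------------------------------
  1   | cat | lawyer | Beta | yellow | juice
  2   | dog | teacher | Epsilon | white | milk
  3   | fish | engineer | Delta | blue | water
  4   | bird | doctor | Gamma | red | coffee
  5   | horse | artist | Alpha | green | tea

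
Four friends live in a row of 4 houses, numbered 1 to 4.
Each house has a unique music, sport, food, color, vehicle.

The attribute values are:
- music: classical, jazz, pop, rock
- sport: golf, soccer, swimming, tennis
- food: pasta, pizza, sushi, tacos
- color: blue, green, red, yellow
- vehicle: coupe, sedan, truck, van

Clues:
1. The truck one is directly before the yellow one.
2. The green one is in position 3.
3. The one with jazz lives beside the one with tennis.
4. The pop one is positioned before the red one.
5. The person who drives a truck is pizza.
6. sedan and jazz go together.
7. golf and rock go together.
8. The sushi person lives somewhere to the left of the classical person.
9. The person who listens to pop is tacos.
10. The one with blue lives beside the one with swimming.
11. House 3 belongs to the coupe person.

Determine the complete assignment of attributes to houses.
Solution:

House | Music | Sport | Food | Color | Vehicle
----------------------------------------------
  1   | rock | golf | pizza | blue | truck
  2   | jazz | swimming | sushi | yellow | sedan
  3   | pop | tennis | tacos | green | coupe
  4   | classical | soccer | pasta | red | van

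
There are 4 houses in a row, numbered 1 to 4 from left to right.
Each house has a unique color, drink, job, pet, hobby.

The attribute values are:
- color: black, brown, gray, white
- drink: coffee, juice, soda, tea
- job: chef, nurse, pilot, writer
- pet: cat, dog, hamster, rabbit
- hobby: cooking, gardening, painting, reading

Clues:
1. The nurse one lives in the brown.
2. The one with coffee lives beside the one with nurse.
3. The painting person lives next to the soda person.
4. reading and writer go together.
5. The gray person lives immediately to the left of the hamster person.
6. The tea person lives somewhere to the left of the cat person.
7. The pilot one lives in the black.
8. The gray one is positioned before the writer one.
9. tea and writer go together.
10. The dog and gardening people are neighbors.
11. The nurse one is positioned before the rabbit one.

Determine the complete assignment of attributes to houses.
Solution:

House | Color | Drink | Job | Pet | Hobby
-----------------------------------------
  1   | gray | coffee | chef | dog | painting
  2   | brown | soda | nurse | hamster | gardening
  3   | white | tea | writer | rabbit | reading
  4   | black | juice | pilot | cat | cooking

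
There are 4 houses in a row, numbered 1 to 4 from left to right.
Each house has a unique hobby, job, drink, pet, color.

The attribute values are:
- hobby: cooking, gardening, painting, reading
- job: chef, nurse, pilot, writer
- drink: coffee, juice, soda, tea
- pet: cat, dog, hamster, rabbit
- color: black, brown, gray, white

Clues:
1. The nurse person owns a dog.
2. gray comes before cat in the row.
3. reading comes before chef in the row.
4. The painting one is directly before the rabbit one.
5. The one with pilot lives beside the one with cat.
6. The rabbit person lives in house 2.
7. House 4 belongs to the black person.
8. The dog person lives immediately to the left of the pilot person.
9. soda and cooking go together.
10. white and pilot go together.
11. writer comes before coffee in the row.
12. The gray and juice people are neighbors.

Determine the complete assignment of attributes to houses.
Solution:

House | Hobby | Job | Drink | Pet | Color
-----------------------------------------
  1   | painting | nurse | tea | dog | gray
  2   | reading | pilot | juice | rabbit | white
  3   | cooking | writer | soda | cat | brown
  4   | gardening | chef | coffee | hamster | black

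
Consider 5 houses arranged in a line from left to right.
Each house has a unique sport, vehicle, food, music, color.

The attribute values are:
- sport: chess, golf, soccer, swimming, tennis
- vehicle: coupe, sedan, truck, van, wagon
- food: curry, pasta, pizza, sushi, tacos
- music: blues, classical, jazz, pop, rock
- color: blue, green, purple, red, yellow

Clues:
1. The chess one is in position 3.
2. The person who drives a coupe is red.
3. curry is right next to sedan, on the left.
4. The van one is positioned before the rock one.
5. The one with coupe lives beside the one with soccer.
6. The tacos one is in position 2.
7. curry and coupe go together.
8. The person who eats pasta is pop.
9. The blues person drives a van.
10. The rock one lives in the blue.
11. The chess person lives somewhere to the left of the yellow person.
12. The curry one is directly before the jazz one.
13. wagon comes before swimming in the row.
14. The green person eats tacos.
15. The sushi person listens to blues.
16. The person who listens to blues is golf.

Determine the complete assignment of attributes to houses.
Solution:

House | Sport | Vehicle | Food | Music | Color
----------------------------------------------
  1   | tennis | coupe | curry | classical | red
  2   | soccer | sedan | tacos | jazz | green
  3   | chess | wagon | pasta | pop | purple
  4   | golf | van | sushi | blues | yellow
  5   | swimming | truck | pizza | rock | blue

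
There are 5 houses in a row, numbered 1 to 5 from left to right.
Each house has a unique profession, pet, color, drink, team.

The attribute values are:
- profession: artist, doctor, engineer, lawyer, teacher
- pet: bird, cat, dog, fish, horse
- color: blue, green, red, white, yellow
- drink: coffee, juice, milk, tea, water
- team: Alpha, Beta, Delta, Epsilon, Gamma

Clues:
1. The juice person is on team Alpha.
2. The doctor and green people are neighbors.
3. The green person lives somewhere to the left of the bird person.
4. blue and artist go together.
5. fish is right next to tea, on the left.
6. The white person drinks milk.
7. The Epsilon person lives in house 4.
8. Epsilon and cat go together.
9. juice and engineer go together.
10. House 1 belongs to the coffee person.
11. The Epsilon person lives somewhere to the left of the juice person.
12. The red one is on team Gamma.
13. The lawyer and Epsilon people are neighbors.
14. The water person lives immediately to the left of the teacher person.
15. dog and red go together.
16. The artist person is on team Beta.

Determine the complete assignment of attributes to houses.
Solution:

House | Profession | Pet | Color | Drink | Team
-----------------------------------------------
  1   | artist | fish | blue | coffee | Beta
  2   | doctor | dog | red | tea | Gamma
  3   | lawyer | horse | green | water | Delta
  4   | teacher | cat | white | milk | Epsilon
  5   | engineer | bird | yellow | juice | Alpha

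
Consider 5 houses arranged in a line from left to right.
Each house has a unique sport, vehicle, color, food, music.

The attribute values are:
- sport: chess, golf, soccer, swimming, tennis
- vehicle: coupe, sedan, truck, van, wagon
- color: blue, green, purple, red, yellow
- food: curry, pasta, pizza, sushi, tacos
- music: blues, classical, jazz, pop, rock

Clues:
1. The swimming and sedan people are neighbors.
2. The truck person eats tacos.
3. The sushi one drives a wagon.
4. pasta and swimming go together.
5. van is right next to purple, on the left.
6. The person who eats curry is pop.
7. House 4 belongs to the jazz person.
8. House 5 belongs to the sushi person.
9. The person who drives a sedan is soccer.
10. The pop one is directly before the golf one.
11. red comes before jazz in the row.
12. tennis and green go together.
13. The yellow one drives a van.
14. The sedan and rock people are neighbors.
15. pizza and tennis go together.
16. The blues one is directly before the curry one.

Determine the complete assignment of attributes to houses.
Solution:

House | Sport | Vehicle | Color | Food | Music
----------------------------------------------
  1   | swimming | van | yellow | pasta | blues
  2   | soccer | sedan | purple | curry | pop
  3   | golf | truck | red | tacos | rock
  4   | tennis | coupe | green | pizza | jazz
  5   | chess | wagon | blue | sushi | classical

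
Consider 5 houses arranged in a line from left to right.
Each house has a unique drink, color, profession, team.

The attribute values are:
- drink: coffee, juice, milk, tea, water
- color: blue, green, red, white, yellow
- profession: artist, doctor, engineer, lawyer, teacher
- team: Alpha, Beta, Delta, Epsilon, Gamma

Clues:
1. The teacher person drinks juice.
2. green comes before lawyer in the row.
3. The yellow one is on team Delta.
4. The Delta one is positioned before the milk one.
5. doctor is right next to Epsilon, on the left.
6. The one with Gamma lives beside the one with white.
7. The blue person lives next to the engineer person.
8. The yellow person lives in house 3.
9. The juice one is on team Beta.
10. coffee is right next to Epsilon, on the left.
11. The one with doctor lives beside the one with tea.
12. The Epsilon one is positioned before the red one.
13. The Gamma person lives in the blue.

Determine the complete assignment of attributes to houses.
Solution:

House | Drink | Color | Profession | Team
-----------------------------------------
  1   | coffee | blue | doctor | Gamma
  2   | tea | white | engineer | Epsilon
  3   | water | yellow | artist | Delta
  4   | juice | green | teacher | Beta
  5   | milk | red | lawyer | Alpha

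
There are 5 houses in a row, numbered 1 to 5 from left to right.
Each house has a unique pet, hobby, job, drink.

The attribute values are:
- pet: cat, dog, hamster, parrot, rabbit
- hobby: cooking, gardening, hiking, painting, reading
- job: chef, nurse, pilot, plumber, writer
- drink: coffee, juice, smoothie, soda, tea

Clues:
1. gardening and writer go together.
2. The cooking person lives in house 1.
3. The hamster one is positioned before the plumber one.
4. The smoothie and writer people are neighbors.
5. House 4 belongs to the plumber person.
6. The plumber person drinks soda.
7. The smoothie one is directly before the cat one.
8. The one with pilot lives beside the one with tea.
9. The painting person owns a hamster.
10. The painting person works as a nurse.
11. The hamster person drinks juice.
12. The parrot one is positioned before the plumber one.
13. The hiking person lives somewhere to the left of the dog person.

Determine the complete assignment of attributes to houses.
Solution:

House | Pet | Hobby | Job | Drink
---------------------------------
  1   | parrot | cooking | pilot | smoothie
  2   | cat | gardening | writer | tea
  3   | hamster | painting | nurse | juice
  4   | rabbit | hiking | plumber | soda
  5   | dog | reading | chef | coffee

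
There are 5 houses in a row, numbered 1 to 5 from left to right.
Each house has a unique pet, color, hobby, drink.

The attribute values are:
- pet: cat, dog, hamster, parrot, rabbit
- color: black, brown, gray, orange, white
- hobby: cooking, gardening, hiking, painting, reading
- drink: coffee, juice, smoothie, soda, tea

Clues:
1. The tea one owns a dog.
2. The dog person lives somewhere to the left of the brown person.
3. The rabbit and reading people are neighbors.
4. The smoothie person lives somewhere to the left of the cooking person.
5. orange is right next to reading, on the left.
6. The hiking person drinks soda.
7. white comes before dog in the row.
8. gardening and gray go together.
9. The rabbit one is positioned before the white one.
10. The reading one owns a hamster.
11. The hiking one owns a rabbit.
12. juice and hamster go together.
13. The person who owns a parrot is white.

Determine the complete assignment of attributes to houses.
Solution:

House | Pet | Color | Hobby | Drink
-----------------------------------
  1   | rabbit | orange | hiking | soda
  2   | hamster | black | reading | juice
  3   | parrot | white | painting | smoothie
  4   | dog | gray | gardening | tea
  5   | cat | brown | cooking | coffee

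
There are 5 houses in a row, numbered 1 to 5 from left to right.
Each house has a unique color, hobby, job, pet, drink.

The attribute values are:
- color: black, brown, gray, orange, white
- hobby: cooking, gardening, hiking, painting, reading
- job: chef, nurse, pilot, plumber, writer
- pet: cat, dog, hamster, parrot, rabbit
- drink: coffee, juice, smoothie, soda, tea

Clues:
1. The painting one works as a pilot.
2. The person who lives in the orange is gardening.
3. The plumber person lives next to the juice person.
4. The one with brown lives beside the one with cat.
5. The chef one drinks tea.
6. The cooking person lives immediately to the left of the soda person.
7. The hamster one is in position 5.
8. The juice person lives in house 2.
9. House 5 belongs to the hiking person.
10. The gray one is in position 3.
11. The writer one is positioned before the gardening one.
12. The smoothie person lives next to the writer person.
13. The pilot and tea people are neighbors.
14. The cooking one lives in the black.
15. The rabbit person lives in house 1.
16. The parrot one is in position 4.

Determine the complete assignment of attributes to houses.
Solution:

House | Color | Hobby | Job | Pet | Drink
-----------------------------------------
  1   | brown | reading | plumber | rabbit | smoothie
  2   | black | cooking | writer | cat | juice
  3   | gray | painting | pilot | dog | soda
  4   | orange | gardening | chef | parrot | tea
  5   | white | hiking | nurse | hamster | coffee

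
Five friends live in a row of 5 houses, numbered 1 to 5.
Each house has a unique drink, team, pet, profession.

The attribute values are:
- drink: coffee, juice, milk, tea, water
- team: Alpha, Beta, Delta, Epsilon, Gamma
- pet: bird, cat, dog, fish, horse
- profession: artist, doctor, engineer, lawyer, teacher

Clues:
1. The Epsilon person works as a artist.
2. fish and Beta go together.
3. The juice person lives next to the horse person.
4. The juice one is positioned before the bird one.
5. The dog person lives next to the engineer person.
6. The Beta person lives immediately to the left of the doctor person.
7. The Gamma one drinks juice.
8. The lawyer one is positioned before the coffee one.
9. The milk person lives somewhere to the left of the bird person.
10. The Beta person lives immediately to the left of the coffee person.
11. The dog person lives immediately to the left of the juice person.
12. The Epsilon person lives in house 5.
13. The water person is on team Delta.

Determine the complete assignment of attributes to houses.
Solution:

House | Drink | Team | Pet | Profession
---------------------------------------
  1   | milk | Beta | fish | lawyer
  2   | coffee | Alpha | dog | doctor
  3   | juice | Gamma | cat | engineer
  4   | water | Delta | horse | teacher
  5   | tea | Epsilon | bird | artist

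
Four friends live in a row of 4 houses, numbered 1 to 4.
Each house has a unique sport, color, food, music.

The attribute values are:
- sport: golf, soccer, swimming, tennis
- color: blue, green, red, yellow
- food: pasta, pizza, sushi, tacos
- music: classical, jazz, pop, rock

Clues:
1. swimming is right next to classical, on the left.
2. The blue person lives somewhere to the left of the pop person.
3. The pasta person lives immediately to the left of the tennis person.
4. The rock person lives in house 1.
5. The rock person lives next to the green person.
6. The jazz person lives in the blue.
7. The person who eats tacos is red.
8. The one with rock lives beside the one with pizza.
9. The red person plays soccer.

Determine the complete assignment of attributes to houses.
Solution:

House | Sport | Color | Food | Music
------------------------------------
  1   | swimming | yellow | pasta | rock
  2   | tennis | green | pizza | classical
  3   | golf | blue | sushi | jazz
  4   | soccer | red | tacos | pop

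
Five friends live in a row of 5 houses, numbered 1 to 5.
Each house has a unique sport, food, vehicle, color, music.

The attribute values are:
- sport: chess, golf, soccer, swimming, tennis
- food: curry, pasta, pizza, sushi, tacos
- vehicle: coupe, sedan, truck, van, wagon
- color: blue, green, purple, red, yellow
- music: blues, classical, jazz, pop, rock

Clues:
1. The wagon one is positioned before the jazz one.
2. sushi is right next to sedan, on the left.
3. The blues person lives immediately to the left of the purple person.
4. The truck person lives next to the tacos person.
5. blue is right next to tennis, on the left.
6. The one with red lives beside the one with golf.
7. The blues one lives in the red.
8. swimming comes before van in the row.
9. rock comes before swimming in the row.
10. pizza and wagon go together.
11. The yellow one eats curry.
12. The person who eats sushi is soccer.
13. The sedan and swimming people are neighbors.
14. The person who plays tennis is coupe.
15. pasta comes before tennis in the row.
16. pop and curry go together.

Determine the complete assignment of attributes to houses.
Solution:

House | Sport | Food | Vehicle | Color | Music
----------------------------------------------
  1   | soccer | sushi | truck | red | blues
  2   | golf | tacos | sedan | purple | rock
  3   | swimming | pizza | wagon | green | classical
  4   | chess | pasta | van | blue | jazz
  5   | tennis | curry | coupe | yellow | pop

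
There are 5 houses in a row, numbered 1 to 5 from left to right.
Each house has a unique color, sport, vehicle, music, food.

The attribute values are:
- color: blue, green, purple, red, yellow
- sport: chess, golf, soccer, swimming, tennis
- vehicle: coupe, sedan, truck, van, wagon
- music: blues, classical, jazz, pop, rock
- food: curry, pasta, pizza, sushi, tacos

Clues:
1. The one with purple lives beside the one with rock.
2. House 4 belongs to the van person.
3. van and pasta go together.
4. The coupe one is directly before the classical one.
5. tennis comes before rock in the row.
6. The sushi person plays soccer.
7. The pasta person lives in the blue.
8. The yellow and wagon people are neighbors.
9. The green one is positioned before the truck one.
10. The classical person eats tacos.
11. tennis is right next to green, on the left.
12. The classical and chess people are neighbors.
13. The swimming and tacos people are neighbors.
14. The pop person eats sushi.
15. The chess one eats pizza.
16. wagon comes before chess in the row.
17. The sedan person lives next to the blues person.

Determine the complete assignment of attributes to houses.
Solution:

House | Color | Sport | Vehicle | Music | Food
----------------------------------------------
  1   | yellow | swimming | coupe | jazz | curry
  2   | purple | tennis | wagon | classical | tacos
  3   | green | chess | sedan | rock | pizza
  4   | blue | golf | van | blues | pasta
  5   | red | soccer | truck | pop | sushi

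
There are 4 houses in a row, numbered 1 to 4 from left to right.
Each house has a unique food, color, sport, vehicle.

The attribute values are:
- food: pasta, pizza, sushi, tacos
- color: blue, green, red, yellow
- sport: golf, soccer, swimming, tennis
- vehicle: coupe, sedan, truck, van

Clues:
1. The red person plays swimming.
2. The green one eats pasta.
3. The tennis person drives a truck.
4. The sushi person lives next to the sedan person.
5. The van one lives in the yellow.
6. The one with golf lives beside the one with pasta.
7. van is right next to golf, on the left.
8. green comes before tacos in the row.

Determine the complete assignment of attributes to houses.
Solution:

House | Food | Color | Sport | Vehicle
--------------------------------------
  1   | sushi | yellow | soccer | van
  2   | pizza | blue | golf | sedan
  3   | pasta | green | tennis | truck
  4   | tacos | red | swimming | coupe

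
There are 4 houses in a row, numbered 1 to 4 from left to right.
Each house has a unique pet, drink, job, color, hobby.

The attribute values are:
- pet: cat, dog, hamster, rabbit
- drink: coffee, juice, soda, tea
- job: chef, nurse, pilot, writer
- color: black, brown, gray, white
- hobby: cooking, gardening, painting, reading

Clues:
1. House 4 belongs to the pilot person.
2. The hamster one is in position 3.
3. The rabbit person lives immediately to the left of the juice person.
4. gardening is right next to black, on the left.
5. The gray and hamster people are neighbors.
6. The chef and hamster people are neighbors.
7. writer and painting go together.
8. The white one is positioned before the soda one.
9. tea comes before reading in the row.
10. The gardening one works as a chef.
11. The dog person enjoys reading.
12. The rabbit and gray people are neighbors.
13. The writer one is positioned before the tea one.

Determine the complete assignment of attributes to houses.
Solution:

House | Pet | Drink | Job | Color | Hobby
-----------------------------------------
  1   | rabbit | coffee | writer | white | painting
  2   | cat | juice | chef | gray | gardening
  3   | hamster | tea | nurse | black | cooking
  4   | dog | soda | pilot | brown | reading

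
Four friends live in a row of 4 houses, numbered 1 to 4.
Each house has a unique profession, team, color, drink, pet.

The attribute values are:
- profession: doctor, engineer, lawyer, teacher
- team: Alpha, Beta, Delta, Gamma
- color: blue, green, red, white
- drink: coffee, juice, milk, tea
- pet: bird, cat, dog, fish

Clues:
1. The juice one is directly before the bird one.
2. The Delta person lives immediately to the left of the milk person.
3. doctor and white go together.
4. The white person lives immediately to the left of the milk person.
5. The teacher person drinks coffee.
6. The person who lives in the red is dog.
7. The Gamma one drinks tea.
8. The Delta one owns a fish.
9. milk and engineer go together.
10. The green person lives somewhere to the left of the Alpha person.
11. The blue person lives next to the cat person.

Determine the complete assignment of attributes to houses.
Solution:

House | Profession | Team | Color | Drink | Pet
-----------------------------------------------
  1   | doctor | Delta | white | juice | fish
  2   | engineer | Beta | blue | milk | bird
  3   | lawyer | Gamma | green | tea | cat
  4   | teacher | Alpha | red | coffee | dog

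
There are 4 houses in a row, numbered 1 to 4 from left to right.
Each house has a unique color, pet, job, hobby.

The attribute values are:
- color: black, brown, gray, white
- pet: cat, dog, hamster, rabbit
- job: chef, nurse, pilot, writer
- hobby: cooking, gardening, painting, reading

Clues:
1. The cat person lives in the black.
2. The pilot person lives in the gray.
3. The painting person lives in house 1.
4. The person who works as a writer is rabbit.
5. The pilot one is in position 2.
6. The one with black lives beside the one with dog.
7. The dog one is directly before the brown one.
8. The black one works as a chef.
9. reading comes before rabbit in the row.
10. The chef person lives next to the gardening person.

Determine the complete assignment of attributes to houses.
Solution:

House | Color | Pet | Job | Hobby
---------------------------------
  1   | black | cat | chef | painting
  2   | gray | dog | pilot | gardening
  3   | brown | hamster | nurse | reading
  4   | white | rabbit | writer | cooking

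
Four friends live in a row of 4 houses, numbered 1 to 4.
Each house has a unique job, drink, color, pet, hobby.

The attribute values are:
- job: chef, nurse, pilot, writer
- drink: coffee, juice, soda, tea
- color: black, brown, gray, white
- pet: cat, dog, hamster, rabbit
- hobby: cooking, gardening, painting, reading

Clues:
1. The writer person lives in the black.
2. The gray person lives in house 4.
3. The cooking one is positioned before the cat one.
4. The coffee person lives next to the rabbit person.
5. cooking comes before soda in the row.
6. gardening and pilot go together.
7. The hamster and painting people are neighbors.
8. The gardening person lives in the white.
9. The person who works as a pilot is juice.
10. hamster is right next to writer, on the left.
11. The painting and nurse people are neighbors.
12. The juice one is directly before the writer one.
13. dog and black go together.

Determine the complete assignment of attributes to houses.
Solution:

House | Job | Drink | Color | Pet | Hobby
-----------------------------------------
  1   | pilot | juice | white | hamster | gardening
  2   | writer | coffee | black | dog | painting
  3   | nurse | tea | brown | rabbit | cooking
  4   | chef | soda | gray | cat | reading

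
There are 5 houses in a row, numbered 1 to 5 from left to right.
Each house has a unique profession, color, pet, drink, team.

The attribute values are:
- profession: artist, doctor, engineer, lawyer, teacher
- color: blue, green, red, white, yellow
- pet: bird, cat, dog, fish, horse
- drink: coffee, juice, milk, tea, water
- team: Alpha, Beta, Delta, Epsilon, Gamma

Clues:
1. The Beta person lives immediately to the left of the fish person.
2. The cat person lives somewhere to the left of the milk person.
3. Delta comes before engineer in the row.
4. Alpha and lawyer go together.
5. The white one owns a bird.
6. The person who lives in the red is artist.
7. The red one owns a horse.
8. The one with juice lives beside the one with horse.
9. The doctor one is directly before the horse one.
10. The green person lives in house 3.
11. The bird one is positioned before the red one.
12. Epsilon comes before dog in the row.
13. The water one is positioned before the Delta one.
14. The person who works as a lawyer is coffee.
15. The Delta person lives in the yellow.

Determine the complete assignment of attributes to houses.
Solution:

House | Profession | Color | Pet | Drink | Team
-----------------------------------------------
  1   | doctor | white | bird | juice | Epsilon
  2   | artist | red | horse | water | Beta
  3   | lawyer | green | fish | coffee | Alpha
  4   | teacher | yellow | cat | tea | Delta
  5   | engineer | blue | dog | milk | Gamma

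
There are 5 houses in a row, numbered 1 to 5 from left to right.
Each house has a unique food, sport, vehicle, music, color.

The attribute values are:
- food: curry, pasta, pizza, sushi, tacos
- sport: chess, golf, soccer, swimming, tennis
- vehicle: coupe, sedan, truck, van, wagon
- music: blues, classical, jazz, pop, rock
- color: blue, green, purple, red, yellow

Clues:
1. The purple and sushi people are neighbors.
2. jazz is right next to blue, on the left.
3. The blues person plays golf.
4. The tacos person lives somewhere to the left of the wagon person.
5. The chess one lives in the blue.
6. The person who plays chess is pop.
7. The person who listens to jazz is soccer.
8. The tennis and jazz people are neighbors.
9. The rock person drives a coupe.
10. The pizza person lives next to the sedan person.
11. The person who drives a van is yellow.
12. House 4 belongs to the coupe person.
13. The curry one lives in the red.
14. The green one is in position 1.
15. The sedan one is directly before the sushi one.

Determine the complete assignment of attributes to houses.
Solution:

House | Food | Sport | Vehicle | Music | Color
----------------------------------------------
  1   | pizza | tennis | truck | classical | green
  2   | tacos | soccer | sedan | jazz | purple
  3   | sushi | chess | wagon | pop | blue
  4   | curry | swimming | coupe | rock | red
  5   | pasta | golf | van | blues | yellow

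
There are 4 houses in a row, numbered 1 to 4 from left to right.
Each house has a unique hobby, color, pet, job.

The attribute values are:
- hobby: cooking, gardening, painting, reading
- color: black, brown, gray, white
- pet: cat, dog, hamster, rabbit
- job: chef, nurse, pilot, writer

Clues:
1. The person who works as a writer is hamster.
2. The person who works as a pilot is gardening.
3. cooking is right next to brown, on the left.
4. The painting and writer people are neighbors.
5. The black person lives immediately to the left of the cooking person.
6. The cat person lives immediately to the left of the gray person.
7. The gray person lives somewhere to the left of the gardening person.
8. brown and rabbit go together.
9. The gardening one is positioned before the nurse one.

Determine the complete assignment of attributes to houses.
Solution:

House | Hobby | Color | Pet | Job
---------------------------------
  1   | painting | black | cat | chef
  2   | cooking | gray | hamster | writer
  3   | gardening | brown | rabbit | pilot
  4   | reading | white | dog | nurse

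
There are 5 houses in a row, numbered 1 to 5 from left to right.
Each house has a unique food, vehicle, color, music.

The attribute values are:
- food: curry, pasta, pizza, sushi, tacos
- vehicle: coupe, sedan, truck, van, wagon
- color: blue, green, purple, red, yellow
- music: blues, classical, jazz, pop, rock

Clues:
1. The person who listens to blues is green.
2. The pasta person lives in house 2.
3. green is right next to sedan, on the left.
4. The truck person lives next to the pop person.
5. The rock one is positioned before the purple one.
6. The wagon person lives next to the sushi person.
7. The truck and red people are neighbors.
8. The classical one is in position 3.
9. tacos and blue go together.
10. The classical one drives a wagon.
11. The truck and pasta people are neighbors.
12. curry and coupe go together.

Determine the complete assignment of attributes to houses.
Solution:

House | Food | Vehicle | Color | Music
--------------------------------------
  1   | pizza | truck | green | blues
  2   | pasta | sedan | red | pop
  3   | tacos | wagon | blue | classical
  4   | sushi | van | yellow | rock
  5   | curry | coupe | purple | jazz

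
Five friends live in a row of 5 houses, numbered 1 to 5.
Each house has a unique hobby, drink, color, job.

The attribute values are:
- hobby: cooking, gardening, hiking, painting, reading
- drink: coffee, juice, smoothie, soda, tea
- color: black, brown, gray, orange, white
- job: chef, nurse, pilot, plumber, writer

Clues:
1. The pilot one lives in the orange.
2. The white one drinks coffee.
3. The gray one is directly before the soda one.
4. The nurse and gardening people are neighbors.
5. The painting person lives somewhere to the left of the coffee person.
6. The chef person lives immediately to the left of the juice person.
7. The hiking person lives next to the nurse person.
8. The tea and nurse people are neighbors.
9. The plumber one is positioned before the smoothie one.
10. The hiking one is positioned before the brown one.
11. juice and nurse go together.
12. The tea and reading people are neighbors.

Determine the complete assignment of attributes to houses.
Solution:

House | Hobby | Drink | Color | Job
-----------------------------------
  1   | hiking | tea | black | chef
  2   | reading | juice | gray | nurse
  3   | gardening | soda | brown | plumber
  4   | painting | smoothie | orange | pilot
  5   | cooking | coffee | white | writer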